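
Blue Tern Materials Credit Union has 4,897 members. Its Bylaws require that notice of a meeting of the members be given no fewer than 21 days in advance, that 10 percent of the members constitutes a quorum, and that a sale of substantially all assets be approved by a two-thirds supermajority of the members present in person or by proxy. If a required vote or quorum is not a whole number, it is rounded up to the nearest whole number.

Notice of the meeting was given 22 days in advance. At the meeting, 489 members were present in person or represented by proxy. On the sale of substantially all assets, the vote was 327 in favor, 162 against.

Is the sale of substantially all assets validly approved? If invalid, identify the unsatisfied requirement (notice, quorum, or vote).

Notice: 22 days given; 21 required. Satisfied.
Quorum: 10% of 4,897 = 489.70, rounded up to 490; 489 present. Not satisfied.
Vote: requires two-thirds of those present (489); 2/3 of 489 = 326, so 326 needed; 327 in favor. Satisfied.

Invalid — quorum requirement not satisfied.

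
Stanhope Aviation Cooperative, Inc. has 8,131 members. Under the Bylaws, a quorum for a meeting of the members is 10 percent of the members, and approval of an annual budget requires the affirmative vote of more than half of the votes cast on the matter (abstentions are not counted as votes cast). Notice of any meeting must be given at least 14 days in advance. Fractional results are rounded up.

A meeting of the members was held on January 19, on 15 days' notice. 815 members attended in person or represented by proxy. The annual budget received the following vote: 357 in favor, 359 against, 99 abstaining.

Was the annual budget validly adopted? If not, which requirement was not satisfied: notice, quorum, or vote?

Notice: 15 days given; 14 required. Satisfied.
Quorum: 10% of 8,131 = 813.10, rounded up to 814; 815 present. Satisfied.
Vote: requires a majority of the votes cast (815 − 99 abstaining = 716); a majority of 716 is 359, so 359 needed; 357 in favor. Not satisfied.

Invalid — vote requirement not satisfied.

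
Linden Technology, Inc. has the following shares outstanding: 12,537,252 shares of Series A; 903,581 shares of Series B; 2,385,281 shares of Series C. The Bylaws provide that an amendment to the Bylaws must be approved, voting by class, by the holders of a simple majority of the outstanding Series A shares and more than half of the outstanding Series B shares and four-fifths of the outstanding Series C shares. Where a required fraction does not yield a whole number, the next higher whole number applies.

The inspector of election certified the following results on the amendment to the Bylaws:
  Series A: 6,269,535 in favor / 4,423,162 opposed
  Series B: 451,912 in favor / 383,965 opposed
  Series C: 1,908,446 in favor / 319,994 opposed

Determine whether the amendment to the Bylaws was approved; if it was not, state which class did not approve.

Approved — every class gave the required vote.

Series A: a majority of 12537252 is 6268627; 6,268,627 required, 6,269,535 in favor — approved.
Series B: a majority of 903581 is 451791; 451,791 required, 451,912 in favor — approved.
Series C: 4/5 of 2385281 = 1908224.80, rounded up to 1908225; 1,908,225 required, 1,908,446 in favor — approved.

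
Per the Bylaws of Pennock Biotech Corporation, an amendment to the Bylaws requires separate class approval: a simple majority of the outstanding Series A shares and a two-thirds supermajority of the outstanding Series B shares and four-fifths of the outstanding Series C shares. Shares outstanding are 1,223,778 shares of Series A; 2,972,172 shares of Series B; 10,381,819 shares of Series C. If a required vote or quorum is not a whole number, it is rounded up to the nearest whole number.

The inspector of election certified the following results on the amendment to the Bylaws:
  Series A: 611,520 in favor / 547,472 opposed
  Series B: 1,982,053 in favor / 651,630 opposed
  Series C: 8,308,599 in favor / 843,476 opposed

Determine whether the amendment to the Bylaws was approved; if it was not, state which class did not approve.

Not approved — the Series A shares did not give the required vote.

Series A: a majority of 1223778 is 611890; 611,890 required, 611,520 in favor — not approved.
Series B: 2/3 of 2972172 = 1981448; 1,981,448 required, 1,982,053 in favor — approved.
Series C: 4/5 of 10381819 = 8305455.20, rounded up to 8305456; 8,305,456 required, 8,308,599 in favor — approved.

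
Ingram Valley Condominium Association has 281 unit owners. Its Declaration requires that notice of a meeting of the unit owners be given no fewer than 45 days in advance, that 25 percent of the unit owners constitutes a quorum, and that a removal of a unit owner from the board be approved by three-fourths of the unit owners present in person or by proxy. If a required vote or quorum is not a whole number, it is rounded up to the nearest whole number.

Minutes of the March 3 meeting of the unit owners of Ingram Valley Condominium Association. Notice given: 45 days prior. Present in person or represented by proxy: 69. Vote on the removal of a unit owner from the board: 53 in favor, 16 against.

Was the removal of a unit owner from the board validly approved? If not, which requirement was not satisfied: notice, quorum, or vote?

Notice: 45 days given; 45 required. Satisfied.
Quorum: 25% of 281 = 70.25, rounded up to 71; 69 present. Not satisfied.
Vote: requires three-fourths of those present (69); 3/4 of 69 = 51.75, rounded up to 52, so 52 needed; 53 in favor. Satisfied.

Invalid — quorum requirement not satisfied.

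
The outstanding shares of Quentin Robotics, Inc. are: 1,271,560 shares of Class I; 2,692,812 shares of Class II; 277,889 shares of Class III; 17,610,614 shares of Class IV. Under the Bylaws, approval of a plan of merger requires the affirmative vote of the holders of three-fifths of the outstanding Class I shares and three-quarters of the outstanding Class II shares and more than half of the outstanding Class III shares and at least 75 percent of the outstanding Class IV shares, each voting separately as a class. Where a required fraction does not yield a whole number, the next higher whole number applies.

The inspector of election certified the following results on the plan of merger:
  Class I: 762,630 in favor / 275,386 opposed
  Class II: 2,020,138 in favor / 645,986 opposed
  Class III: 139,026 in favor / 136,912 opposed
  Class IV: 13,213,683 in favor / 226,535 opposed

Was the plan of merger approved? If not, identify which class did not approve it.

Class I: 3/5 of 1271560 = 762936; 762,936 required, 762,630 in favor — not approved.
Class II: 3/4 of 2692812 = 2019609; 2,019,609 required, 2,020,138 in favor — approved.
Class III: a majority of 277889 is 138945; 138,945 required, 139,026 in favor — approved.
Class IV: 3/4 of 17610614 = 13207960.50, rounded up to 13207961; 13,207,961 required, 13,213,683 in favor — approved.

Not approved — the Class I shares did not give the required vote.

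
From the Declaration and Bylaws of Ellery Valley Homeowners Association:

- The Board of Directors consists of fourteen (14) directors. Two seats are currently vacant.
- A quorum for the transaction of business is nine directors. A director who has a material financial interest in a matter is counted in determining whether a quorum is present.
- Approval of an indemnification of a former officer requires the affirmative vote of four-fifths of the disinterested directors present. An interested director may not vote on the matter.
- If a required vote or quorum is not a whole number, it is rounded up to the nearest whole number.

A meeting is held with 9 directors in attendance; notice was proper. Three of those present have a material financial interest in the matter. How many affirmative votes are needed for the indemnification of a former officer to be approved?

5

The indemnification of a former officer requires four-fifths of the disinterested directors present (9 − 3 = 6).
4/5 of 6 = 4.80, rounded up to 5.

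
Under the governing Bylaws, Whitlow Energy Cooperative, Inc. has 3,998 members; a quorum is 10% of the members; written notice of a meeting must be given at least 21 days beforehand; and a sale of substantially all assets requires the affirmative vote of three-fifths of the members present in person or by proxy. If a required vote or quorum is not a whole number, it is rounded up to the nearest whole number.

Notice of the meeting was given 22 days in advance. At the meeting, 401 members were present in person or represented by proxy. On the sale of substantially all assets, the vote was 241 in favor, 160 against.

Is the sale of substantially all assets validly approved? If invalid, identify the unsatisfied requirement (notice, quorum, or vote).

Valid — all requirements satisfied.

Notice: 22 days given; 21 required. Satisfied.
Quorum: 10% of 3,998 = 399.80, rounded up to 400; 401 present. Satisfied.
Vote: requires three-fifths of those present (401); 3/5 of 401 = 240.60, rounded up to 241, so 241 needed; 241 in favor. Satisfied.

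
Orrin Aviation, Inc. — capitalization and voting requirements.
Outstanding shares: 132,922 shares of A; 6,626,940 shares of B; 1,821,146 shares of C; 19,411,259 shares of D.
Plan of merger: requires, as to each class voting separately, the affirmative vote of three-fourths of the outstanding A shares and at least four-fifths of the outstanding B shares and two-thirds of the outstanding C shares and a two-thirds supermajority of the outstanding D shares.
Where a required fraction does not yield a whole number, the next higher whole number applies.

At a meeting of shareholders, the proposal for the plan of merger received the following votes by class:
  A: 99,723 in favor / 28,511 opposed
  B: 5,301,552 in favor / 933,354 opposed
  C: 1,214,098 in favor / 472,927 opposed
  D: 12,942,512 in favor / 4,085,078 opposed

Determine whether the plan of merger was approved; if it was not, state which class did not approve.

A: 3/4 of 132922 = 99691.50, rounded up to 99692; 99,692 required, 99,723 in favor — approved.
B: 4/5 of 6626940 = 5301552; 5,301,552 required, 5,301,552 in favor — approved.
C: 2/3 of 1821146 = 1214097.33, rounded up to 1214098; 1,214,098 required, 1,214,098 in favor — approved.
D: 2/3 of 19411259 = 12940839.33, rounded up to 12940840; 12,940,840 required, 12,942,512 in favor — approved.

Approved — every class gave the required vote.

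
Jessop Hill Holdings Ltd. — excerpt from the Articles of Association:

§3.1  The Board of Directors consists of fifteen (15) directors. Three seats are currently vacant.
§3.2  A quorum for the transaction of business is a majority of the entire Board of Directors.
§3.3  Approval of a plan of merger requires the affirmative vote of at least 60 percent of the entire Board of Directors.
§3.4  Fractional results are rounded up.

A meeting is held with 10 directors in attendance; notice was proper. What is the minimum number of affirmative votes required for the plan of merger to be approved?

9

The plan of merger requires three-fifths of the entire Board of Directors (15).
3/5 of 15 = 9.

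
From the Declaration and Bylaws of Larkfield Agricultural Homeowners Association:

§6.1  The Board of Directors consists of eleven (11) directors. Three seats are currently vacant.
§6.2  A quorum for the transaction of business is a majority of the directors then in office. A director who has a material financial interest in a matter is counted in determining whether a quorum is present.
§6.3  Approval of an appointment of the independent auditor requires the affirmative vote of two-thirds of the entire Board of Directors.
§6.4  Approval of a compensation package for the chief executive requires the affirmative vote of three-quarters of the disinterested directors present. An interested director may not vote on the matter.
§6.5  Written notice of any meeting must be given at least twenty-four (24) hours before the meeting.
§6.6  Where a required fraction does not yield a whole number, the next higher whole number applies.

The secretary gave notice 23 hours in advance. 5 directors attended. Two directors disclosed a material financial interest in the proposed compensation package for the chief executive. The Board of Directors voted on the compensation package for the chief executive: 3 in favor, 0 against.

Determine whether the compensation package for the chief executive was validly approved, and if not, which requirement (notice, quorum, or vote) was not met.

Invalid — notice requirement not satisfied.

Notice: 23 hours given; 24 required (23 < 24). Not satisfied.
Quorum: 5 present (interested directors count toward quorum); quorum is 5. Satisfied.
Vote: the compensation package for the chief executive requires three-fourths of the disinterested directors present (5 − 2 = 3). 3/4 of 3 = 2.25, rounded up to 3, so 3 affirmative votes are needed; 3 voted in favor. Satisfied.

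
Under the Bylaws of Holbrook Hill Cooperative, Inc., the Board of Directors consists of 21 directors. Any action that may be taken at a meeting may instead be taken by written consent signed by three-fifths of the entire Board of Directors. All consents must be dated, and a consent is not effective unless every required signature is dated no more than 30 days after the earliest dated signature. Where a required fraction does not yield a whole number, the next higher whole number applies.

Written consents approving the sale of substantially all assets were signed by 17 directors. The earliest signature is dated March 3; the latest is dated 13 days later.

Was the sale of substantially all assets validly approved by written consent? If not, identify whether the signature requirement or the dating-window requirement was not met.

Signatures required: three-fifths of 21 — 3/5 of 21 = 12.60, rounded up to 13, so 13 needed; 17 signed. Sufficient.
Dating window: the latest signature is 13 days after the earliest; the limit is 30 days. Within the window.

Effective — both the signature and dating-window requirements are satisfied.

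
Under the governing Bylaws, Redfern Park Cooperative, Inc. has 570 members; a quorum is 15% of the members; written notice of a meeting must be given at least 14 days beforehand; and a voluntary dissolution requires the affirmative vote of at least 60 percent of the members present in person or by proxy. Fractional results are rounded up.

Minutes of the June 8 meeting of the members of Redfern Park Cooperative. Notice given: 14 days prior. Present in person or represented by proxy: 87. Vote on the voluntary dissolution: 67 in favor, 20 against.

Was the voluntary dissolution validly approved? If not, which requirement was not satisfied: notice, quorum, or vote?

Valid — all requirements satisfied.

Notice: 14 days given; 14 required. Satisfied.
Quorum: 15% of 570 = 85.50, rounded up to 86; 87 present. Satisfied.
Vote: requires three-fifths of those present (87); 3/5 of 87 = 52.20, rounded up to 53, so 53 needed; 67 in favor. Satisfied.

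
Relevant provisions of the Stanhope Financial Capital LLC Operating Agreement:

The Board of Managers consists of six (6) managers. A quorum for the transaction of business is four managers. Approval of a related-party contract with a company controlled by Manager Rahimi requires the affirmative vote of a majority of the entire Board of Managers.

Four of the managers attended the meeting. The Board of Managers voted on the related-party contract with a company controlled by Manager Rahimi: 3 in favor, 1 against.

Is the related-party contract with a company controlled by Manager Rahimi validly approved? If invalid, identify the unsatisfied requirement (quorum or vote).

Quorum: 4 present; quorum is 4. Satisfied.
Vote: the related-party contract with a company controlled by Manager Rahimi requires a majority of the entire Board of Managers (6). A majority of 6 is 4, so 4 affirmative votes are needed; 3 voted in favor. Not satisfied.

Invalid — vote requirement not satisfied.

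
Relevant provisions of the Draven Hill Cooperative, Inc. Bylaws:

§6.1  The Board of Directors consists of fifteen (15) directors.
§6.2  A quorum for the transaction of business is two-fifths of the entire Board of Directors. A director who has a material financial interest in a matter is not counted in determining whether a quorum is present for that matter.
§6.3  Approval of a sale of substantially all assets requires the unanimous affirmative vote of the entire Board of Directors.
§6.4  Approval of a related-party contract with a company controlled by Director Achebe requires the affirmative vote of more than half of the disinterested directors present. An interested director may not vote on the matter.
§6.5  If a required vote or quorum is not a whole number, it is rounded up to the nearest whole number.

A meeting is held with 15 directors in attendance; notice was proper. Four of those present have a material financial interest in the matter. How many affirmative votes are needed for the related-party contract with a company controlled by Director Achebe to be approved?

The related-party contract with a company controlled by Director Achebe requires a majority of the disinterested directors present (15 − 4 = 11).
A majority of 11 is 6.

6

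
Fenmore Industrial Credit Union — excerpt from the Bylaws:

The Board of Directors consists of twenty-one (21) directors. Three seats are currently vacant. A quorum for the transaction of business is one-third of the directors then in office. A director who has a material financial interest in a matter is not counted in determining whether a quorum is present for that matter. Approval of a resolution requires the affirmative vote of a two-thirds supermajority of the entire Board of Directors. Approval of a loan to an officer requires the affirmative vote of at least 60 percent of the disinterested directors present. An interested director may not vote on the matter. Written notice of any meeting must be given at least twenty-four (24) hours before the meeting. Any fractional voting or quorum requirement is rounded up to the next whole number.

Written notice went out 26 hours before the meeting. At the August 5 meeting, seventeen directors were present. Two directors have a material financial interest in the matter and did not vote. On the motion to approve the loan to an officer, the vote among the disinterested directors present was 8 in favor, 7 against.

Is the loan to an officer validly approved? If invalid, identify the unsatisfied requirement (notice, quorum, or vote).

Notice: 26 hours given; 24 required (26 ≥ 24). Satisfied.
Quorum: 17 present, but the 2 interested directors do not count, leaving 15. Quorum is 6. Satisfied.
Vote: the loan to an officer requires three-fifths of the disinterested directors present (17 − 2 = 15). 3/5 of 15 = 9, so 9 affirmative votes are needed; 8 voted in favor. Not satisfied.

Invalid — vote requirement not satisfied.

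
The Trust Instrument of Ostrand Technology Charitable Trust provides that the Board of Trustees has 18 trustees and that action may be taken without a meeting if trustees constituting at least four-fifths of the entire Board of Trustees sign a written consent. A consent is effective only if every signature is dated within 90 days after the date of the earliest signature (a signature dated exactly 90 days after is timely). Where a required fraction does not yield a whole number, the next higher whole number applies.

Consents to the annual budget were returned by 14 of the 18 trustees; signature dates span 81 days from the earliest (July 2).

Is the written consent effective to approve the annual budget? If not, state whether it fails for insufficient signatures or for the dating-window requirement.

Not effective — insufficient signatures.

Signatures required: at least four-fifths of 18 — 4/5 of 18 = 14.40, rounded up to 15, so 15 needed; 14 signed. Insufficient.
Dating window: the latest signature is 81 days after the earliest; the limit is 90 days. Within the window.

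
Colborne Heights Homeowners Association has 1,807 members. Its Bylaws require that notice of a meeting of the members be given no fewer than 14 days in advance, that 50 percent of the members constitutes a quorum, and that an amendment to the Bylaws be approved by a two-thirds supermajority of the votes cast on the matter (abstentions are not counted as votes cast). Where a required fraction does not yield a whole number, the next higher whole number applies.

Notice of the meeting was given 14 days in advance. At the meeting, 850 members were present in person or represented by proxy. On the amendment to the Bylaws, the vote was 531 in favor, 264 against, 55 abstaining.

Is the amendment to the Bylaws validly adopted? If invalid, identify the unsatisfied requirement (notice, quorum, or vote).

Invalid — quorum requirement not satisfied.

Notice: 14 days given; 14 required. Satisfied.
Quorum: 50% of 1,807 = 903.50, rounded up to 904; 850 present. Not satisfied.
Vote: requires two-thirds of the votes cast (850 − 55 abstaining = 795); 2/3 of 795 = 530, so 530 needed; 531 in favor. Satisfied.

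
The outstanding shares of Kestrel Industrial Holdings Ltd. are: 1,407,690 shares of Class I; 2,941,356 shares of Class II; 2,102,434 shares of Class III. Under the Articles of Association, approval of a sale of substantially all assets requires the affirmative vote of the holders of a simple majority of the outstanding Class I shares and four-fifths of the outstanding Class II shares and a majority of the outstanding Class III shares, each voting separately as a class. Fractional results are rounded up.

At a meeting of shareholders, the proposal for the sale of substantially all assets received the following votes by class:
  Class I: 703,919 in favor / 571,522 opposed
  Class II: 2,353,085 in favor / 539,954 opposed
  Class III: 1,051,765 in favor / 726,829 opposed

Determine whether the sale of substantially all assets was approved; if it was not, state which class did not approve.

Class I: a majority of 1407690 is 703846; 703,846 required, 703,919 in favor — approved.
Class II: 4/5 of 2941356 = 2353084.80, rounded up to 2353085; 2,353,085 required, 2,353,085 in favor — approved.
Class III: a majority of 2102434 is 1051218; 1,051,218 required, 1,051,765 in favor — approved.

Approved — every class gave the required vote.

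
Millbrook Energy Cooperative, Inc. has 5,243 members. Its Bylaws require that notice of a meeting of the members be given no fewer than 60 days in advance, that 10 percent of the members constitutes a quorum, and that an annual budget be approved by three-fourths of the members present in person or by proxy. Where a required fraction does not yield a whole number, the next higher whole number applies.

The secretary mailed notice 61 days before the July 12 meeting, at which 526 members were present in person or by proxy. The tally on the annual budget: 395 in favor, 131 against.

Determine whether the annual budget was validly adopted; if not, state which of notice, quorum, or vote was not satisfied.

Valid — all requirements satisfied.

Notice: 61 days given; 60 required. Satisfied.
Quorum: 10% of 5,243 = 524.30, rounded up to 525; 526 present. Satisfied.
Vote: requires three-fourths of those present (526); 3/4 of 526 = 394.50, rounded up to 395, so 395 needed; 395 in favor. Satisfied.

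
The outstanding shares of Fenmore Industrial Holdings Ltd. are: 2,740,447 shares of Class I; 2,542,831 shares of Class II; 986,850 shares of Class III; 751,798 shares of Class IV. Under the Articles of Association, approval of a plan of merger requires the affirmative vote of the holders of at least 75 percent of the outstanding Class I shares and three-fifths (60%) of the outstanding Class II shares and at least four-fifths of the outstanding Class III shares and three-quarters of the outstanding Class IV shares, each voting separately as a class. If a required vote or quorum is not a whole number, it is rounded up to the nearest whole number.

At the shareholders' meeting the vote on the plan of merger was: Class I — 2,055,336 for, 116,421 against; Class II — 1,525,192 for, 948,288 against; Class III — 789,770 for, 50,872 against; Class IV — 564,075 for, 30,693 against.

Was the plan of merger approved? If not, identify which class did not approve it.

Class I: 3/4 of 2740447 = 2055335.25, rounded up to 2055336; 2,055,336 required, 2,055,336 in favor — approved.
Class II: 3/5 of 2542831 = 1525698.60, rounded up to 1525699; 1,525,699 required, 1,525,192 in favor — not approved.
Class III: 4/5 of 986850 = 789480; 789,480 required, 789,770 in favor — approved.
Class IV: 3/4 of 751798 = 563848.50, rounded up to 563849; 563,849 required, 564,075 in favor — approved.

Not approved — the Class II shares did not give the required vote.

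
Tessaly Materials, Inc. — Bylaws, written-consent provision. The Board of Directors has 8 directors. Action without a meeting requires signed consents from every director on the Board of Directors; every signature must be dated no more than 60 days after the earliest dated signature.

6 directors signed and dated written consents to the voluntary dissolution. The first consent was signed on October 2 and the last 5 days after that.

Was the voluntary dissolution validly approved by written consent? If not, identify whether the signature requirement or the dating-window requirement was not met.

Signatures required: all of 8 — unanimous means all 8, so 8 needed; 6 signed. Insufficient.
Dating window: the latest signature is 5 days after the earliest; the limit is 60 days. Within the window.

Not effective — insufficient signatures.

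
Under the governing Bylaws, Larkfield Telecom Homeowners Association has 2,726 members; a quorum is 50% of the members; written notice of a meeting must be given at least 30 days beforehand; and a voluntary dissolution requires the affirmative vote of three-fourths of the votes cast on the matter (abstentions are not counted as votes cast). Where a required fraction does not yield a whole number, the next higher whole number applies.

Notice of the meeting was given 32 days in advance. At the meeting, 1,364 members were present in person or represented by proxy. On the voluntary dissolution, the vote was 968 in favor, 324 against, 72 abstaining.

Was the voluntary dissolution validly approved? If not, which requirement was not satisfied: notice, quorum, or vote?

Invalid — vote requirement not satisfied.

Notice: 32 days given; 30 required. Satisfied.
Quorum: 50% of 2,726 = 1,363; 1,364 present. Satisfied.
Vote: requires three-fourths of the votes cast (1,364 − 72 abstaining = 1,292); 3/4 of 1292 = 969, so 969 needed; 968 in favor. Not satisfied.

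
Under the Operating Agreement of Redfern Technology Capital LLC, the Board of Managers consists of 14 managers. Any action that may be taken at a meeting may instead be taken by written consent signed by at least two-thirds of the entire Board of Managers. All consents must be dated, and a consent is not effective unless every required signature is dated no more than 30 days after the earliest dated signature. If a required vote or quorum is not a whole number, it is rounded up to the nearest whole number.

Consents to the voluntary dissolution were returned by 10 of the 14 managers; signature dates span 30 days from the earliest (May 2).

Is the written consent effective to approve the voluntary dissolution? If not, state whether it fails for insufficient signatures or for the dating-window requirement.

Effective — both the signature and dating-window requirements are satisfied.

Signatures required: at least two-thirds of 14 — 2/3 of 14 = 9.33, rounded up to 10, so 10 needed; 10 signed. Sufficient.
Dating window: the latest signature is 30 days after the earliest; the limit is 30 days. Within the window.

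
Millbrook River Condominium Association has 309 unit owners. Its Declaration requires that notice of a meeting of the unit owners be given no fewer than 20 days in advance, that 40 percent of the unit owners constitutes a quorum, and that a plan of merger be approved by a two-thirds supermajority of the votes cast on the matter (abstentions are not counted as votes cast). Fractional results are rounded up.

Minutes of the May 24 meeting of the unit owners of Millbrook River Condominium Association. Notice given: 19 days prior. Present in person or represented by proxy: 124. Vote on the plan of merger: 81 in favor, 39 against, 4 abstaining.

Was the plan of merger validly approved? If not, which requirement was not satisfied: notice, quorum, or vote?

Notice: 19 days given; 20 required. Not satisfied.
Quorum: 40% of 309 = 123.60, rounded up to 124; 124 present. Satisfied.
Vote: requires two-thirds of the votes cast (124 − 4 abstaining = 120); 2/3 of 120 = 80, so 80 needed; 81 in favor. Satisfied.

Invalid — notice requirement not satisfied.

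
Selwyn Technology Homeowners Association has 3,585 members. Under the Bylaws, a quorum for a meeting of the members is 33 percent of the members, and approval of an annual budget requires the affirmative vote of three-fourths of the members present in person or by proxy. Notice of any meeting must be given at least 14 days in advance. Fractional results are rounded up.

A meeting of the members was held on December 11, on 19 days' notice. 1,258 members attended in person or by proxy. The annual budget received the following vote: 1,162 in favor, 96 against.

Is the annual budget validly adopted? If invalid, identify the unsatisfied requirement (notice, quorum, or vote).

Valid — all requirements satisfied.

Notice: 19 days given; 14 required. Satisfied.
Quorum: 33% of 3,585 = 1,183.05, rounded up to 1,184; 1,258 present. Satisfied.
Vote: requires three-fourths of those present (1,258); 3/4 of 1258 = 943.50, rounded up to 944, so 944 needed; 1,162 in favor. Satisfied.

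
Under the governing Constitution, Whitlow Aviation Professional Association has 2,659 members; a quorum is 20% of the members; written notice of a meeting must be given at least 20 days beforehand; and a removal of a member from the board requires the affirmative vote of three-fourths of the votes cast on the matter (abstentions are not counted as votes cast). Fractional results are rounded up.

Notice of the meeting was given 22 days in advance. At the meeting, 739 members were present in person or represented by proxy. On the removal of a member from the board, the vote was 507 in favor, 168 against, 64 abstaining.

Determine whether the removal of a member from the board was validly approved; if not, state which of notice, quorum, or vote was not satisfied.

Notice: 22 days given; 20 required. Satisfied.
Quorum: 20% of 2,659 = 531.80, rounded up to 532; 739 present. Satisfied.
Vote: requires three-fourths of the votes cast (739 − 64 abstaining = 675); 3/4 of 675 = 506.25, rounded up to 507, so 507 needed; 507 in favor. Satisfied.

Valid — all requirements satisfied.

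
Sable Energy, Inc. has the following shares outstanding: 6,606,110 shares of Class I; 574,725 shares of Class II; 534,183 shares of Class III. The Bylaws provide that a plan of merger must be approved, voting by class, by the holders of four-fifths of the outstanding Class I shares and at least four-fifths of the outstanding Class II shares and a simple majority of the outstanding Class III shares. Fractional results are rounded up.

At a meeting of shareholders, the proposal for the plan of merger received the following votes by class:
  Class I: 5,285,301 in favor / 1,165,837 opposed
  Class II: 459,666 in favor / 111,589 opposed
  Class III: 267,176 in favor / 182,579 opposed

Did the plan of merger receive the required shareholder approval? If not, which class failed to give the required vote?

Not approved — the Class II shares did not give the required vote.

Class I: 4/5 of 6606110 = 5284888; 5,284,888 required, 5,285,301 in favor — approved.
Class II: 4/5 of 574725 = 459780; 459,780 required, 459,666 in favor — not approved.
Class III: a majority of 534183 is 267092; 267,092 required, 267,176 in favor — approved.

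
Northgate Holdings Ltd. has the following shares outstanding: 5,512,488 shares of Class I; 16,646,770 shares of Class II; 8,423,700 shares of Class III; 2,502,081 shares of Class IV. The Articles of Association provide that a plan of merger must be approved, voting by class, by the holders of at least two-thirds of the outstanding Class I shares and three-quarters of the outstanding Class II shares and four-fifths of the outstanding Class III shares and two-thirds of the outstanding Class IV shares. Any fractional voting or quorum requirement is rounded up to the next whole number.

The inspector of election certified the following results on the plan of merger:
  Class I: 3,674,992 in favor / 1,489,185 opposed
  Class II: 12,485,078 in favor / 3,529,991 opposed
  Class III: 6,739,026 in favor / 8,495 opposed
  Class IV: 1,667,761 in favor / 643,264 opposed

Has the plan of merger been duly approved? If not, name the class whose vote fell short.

Not approved — the Class IV shares did not give the required vote.

Class I: 2/3 of 5512488 = 3674992; 3,674,992 required, 3,674,992 in favor — approved.
Class II: 3/4 of 16646770 = 12485077.50, rounded up to 12485078; 12,485,078 required, 12,485,078 in favor — approved.
Class III: 4/5 of 8423700 = 6738960; 6,738,960 required, 6,739,026 in favor — approved.
Class IV: 2/3 of 2502081 = 1668054; 1,668,054 required, 1,667,761 in favor — not approved.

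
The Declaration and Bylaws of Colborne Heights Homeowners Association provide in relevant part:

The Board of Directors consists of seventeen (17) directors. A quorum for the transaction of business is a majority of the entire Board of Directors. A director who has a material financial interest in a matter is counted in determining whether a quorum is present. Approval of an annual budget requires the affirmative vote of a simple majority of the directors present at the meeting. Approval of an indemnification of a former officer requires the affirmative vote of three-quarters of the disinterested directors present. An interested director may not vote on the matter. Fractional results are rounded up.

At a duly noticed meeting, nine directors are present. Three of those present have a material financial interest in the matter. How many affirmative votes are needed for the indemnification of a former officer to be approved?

5

The indemnification of a former officer requires three-fourths of the disinterested directors present (9 − 3 = 6).
3/4 of 6 = 4.50, rounded up to 5.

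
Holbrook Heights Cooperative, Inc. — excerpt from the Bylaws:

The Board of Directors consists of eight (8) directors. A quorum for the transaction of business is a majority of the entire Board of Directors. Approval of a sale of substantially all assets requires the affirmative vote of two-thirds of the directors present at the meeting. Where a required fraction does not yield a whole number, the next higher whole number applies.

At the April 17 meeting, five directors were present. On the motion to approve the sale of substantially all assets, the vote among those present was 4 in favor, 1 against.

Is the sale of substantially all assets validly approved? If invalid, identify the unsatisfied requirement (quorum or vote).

Valid — all requirements satisfied.

Quorum: 5 present; quorum is 5. Satisfied.
Vote: the sale of substantially all assets requires two-thirds of the directors present (5). 2/3 of 5 = 3.33, rounded up to 4, so 4 affirmative votes are needed; 4 voted in favor. Satisfied.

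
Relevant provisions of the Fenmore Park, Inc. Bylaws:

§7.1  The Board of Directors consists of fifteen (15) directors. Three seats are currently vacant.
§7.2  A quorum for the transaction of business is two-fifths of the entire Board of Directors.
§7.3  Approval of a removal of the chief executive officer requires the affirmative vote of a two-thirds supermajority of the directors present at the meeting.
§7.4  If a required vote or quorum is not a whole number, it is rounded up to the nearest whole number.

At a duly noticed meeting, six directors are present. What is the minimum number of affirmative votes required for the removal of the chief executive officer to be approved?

4

The removal of the chief executive officer requires two-thirds of the directors present (6).
2/3 of 6 = 4.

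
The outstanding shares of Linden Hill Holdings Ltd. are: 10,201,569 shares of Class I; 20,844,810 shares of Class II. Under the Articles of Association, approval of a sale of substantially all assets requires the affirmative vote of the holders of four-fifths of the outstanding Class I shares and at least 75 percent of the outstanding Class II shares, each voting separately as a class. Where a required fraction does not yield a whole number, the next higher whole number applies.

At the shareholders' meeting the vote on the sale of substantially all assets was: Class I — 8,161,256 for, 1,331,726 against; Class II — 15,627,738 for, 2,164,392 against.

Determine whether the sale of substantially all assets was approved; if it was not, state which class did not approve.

Not approved — the Class II shares did not give the required vote.

Class I: 4/5 of 10201569 = 8161255.20, rounded up to 8161256; 8,161,256 required, 8,161,256 in favor — approved.
Class II: 3/4 of 20844810 = 15633607.50, rounded up to 15633608; 15,633,608 required, 15,627,738 in favor — not approved.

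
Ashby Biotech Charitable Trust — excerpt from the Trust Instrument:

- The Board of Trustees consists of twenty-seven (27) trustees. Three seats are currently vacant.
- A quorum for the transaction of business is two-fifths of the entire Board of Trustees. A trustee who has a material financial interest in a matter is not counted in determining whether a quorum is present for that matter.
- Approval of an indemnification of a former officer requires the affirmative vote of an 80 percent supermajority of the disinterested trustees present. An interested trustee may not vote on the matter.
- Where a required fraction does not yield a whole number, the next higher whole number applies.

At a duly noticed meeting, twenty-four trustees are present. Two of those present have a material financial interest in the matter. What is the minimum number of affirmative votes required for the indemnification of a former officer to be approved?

The indemnification of a former officer requires four-fifths of the disinterested trustees present (24 − 2 = 22).
4/5 of 22 = 17.60, rounded up to 18.

18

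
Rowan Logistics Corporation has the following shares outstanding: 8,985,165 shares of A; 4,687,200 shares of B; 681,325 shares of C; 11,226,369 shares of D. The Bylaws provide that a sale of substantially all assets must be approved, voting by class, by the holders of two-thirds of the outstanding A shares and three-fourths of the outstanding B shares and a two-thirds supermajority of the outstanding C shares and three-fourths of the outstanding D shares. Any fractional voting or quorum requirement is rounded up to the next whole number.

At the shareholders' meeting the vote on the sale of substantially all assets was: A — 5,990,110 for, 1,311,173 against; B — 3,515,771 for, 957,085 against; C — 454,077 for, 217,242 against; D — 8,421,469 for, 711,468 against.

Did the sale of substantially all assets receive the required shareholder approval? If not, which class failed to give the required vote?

A: 2/3 of 8985165 = 5990110; 5,990,110 required, 5,990,110 in favor — approved.
B: 3/4 of 4687200 = 3515400; 3,515,400 required, 3,515,771 in favor — approved.
C: 2/3 of 681325 = 454216.67, rounded up to 454217; 454,217 required, 454,077 in favor — not approved.
D: 3/4 of 11226369 = 8419776.75, rounded up to 8419777; 8,419,777 required, 8,421,469 in favor — approved.

Not approved — the C shares did not give the required vote.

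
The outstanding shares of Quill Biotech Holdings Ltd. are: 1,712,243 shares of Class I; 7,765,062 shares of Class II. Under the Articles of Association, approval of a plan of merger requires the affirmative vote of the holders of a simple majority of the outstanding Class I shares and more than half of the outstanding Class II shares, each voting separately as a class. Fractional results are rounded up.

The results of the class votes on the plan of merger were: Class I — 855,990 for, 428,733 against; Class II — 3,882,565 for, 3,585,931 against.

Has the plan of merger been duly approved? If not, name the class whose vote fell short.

Class I: a majority of 1712243 is 856122; 856,122 required, 855,990 in favor — not approved.
Class II: a majority of 7765062 is 3882532; 3,882,532 required, 3,882,565 in favor — approved.

Not approved — the Class I shares did not give the required vote.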